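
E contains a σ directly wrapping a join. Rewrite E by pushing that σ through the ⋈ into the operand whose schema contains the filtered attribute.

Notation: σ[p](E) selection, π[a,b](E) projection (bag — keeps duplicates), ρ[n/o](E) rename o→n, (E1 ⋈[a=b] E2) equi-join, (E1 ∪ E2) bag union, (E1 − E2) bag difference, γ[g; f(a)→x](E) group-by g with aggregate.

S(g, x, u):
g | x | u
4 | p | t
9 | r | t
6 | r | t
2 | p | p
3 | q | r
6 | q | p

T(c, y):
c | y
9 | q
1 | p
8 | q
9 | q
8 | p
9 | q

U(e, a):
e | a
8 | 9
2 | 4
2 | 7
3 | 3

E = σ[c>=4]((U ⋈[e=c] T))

σ filters on c, owned by the right side.
E' = (U ⋈[e=c] σ[c>=4](T))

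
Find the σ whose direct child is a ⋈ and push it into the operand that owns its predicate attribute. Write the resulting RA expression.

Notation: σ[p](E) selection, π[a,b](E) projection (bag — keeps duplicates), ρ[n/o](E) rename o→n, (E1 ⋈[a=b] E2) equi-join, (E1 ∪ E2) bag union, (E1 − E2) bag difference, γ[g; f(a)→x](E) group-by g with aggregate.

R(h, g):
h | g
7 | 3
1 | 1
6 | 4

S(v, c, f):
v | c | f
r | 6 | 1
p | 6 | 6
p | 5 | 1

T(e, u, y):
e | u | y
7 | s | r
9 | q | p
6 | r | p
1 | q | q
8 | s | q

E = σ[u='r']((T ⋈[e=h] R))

σ filters on u, owned by the left side.
E' = (σ[u='r'](T) ⋈[e=h] R)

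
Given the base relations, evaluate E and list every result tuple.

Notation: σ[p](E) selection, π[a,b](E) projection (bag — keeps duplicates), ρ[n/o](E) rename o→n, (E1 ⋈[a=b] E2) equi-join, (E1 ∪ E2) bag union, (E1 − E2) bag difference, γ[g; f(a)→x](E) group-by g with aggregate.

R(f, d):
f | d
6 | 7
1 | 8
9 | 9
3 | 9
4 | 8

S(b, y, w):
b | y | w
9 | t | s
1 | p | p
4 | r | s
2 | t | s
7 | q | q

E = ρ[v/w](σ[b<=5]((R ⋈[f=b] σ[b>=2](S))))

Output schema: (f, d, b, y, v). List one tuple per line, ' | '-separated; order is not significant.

Stepwise |·|:
  R → 5
  S → 5
  σ[b>=2](S) → 4
  (R ⋈[f=b] σ[b>=2](S)) → 2
  σ[b<=5]((R ⋈[f=b] σ[b>=2](S))) → 1
  ρ[v/w](σ[b<=5]((R ⋈[f=b] σ[b>=2](S)))) → 1

== RESULT ==
f | d | b | y | v
4 | 8 | 4 | r | s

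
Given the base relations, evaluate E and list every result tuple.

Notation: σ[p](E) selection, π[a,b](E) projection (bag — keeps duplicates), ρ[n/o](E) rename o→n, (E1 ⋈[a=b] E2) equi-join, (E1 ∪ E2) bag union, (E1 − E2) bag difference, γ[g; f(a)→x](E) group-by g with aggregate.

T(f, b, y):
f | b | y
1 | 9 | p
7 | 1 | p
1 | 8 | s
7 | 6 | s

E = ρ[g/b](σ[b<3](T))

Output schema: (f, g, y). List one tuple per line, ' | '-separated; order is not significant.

Stepwise |·|:
  T → 4
  σ[b<3](T) → 1
  ρ[g/b](σ[b<3](T)) → 1

== RESULT ==
f | g | y
7 | 1 | p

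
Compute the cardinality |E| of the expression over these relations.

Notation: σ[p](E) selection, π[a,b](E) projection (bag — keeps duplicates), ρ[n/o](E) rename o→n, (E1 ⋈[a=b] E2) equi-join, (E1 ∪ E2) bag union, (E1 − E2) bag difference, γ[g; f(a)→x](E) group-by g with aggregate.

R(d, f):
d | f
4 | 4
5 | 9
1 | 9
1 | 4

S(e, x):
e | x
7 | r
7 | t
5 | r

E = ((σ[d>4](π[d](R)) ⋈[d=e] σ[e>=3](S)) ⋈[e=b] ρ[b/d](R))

Row counts bottom-up:
  R → 4
  π[d](R) → 4
  σ[d>4](π[d](R)) → 1
  S → 3
  σ[e>=3](S) → 3
  (σ[d>4](π[d](R)) ⋈[d=e] σ[e>=3](S)) → 1
  R → 4
  ρ[b/d](R) → 4
  ((σ[d>4](π[d](R)) ⋈[d=e] σ[e>=3](S)) ⋈[e=b] ρ[b/d](R)) → 1

|E| = 1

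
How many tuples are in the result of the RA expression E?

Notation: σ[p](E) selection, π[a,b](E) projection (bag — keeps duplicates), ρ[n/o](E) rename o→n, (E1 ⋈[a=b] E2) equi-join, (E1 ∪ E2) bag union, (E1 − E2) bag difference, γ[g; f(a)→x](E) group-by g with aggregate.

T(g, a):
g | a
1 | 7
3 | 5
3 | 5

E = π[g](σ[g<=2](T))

Stepwise |·|:
  T → 3
  σ[g<=2](T) → 1
  π[g](σ[g<=2](T)) → 1

|E| = 1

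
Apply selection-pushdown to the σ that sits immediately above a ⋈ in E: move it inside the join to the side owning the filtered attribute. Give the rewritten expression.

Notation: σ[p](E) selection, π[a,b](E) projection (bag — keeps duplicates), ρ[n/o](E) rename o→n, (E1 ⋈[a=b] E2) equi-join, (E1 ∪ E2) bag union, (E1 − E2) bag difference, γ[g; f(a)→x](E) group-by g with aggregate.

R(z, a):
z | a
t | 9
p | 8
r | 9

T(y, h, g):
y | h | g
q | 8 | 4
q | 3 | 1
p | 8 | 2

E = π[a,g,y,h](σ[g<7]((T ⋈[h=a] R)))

σ filters on g, owned by the left side.
E' = π[a,g,y,h]((σ[g<7](T) ⋈[h=a] R))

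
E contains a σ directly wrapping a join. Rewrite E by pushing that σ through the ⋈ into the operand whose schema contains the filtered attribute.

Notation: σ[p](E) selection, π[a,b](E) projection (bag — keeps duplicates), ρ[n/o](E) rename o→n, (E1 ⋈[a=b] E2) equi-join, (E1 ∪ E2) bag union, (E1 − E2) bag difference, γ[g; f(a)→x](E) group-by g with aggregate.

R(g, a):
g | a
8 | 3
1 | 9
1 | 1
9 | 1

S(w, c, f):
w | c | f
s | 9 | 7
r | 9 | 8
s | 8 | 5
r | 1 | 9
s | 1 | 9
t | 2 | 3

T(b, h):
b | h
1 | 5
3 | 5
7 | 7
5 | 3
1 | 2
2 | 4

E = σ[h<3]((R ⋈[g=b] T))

σ filters on h, owned by the right side.
E' = (R ⋈[g=b] σ[h<3](T))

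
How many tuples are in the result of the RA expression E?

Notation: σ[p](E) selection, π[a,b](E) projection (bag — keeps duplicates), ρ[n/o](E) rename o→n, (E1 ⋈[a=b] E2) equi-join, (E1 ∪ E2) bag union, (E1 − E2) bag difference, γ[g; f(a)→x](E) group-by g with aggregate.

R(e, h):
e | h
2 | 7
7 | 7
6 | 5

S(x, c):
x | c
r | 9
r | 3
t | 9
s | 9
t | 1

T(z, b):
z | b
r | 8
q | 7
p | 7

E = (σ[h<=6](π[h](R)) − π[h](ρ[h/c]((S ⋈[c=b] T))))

Row counts bottom-up:
  R → 3
  π[h](R) → 3
  σ[h<=6](π[h](R)) → 1
  S → 5
  T → 3
  (S ⋈[c=b] T) → 0
  ρ[h/c]((S ⋈[c=b] T)) → 0
  π[h](ρ[h/c]((S ⋈[c=b] T))) → 0
  (σ[h<=6](π[h](R)) − π[h](ρ[h/c]((S ⋈[c=b] T)))) → 1

|E| = 1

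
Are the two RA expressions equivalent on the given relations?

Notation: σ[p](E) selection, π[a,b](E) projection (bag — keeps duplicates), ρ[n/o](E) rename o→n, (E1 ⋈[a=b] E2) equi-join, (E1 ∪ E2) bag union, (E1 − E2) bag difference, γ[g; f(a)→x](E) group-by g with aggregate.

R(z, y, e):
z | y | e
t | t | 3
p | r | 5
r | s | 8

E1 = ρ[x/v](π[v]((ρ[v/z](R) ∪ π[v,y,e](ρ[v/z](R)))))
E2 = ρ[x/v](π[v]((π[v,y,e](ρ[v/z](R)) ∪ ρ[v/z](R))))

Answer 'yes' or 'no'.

E1 row counts bottom-up:
  R → 3
  ρ[v/z](R) → 3
  R → 3
  ρ[v/z](R) → 3
  π[v,y,e](ρ[v/z](R)) → 3
  (ρ[v/z](R) ∪ π[v,y,e](ρ[v/z](R))) → 6
  π[v]((ρ[v/z](R) ∪ π[v,y,e](ρ[v/z](R)))) → 6
  ρ[x/v](π[v]((ρ[v/z](R) ∪ π[v,y,e](ρ[v/z](R))))) → 6
E2 row counts bottom-up:
  R → 3
  ρ[v/z](R) → 3
  π[v,y,e](ρ[v/z](R)) → 3
  R → 3
  ρ[v/z](R) → 3
  (π[v,y,e](ρ[v/z](R)) ∪ ρ[v/z](R)) → 6
  π[v]((π[v,y,e](ρ[v/z](R)) ∪ ρ[v/z](R))) → 6
  ρ[x/v](π[v]((π[v,y,e](ρ[v/z](R)) ∪ ρ[v/z](R)))) → 6

E1 and E2 produce the same multiset:
x
p
p
r
r
t
t

yes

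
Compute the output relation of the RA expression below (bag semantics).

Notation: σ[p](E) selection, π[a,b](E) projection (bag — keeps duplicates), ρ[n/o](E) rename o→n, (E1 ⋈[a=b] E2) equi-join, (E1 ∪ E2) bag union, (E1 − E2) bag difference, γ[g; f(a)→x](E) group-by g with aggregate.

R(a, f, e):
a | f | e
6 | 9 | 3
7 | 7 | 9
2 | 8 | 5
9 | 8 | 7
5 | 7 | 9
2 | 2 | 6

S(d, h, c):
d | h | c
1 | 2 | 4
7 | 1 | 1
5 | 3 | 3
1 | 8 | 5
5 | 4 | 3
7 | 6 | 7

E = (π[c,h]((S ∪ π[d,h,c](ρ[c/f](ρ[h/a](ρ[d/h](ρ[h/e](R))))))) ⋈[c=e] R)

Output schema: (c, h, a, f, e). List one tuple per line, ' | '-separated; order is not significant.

Subexpression sizes:
  S → 6
  R → 6
  ρ[h/e](R) → 6
  ρ[d/h](ρ[h/e](R)) → 6
  ρ[h/a](ρ[d/h](ρ[h/e](R))) → 6
  ρ[c/f](ρ[h/a](ρ[d/h](ρ[h/e](R)))) → 6
  π[d,h,c](ρ[c/f](ρ[h/a](ρ[d/h](ρ[h/e](R))))) → 6
  (S ∪ π[d,h,c](ρ[c/f](ρ[h/a](ρ[d/h](ρ[h/e](R)))))) → 12
  π[c,h]((S ∪ π[d,h,c](ρ[c/f](ρ[h/a](ρ[d/h](ρ[h/e](R))))))) → 12
  R → 6
  (π[c,h]((S ∪ π[d,h,c](ρ[c/f](ρ[h/a](ρ[d/h](ρ[h/e](R))))))) ⋈[c=e] R) → 8

== RESULT ==
c | h | a | f | e
3 | 3 | 6 | 9 | 3
3 | 4 | 6 | 9 | 3
5 | 8 | 2 | 8 | 5
7 | 5 | 9 | 8 | 7
7 | 6 | 9 | 8 | 7
7 | 7 | 9 | 8 | 7
9 | 6 | 5 | 7 | 9
9 | 6 | 7 | 7 | 9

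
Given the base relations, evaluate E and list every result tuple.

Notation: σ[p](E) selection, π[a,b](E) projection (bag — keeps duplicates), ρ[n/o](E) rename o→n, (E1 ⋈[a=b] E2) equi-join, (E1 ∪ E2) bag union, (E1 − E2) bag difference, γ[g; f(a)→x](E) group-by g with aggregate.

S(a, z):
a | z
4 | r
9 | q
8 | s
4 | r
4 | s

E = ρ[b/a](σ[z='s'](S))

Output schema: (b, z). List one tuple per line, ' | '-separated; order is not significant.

Stepwise |·|:
  S → 5
  σ[z='s'](S) → 2
  ρ[b/a](σ[z='s'](S)) → 2

== RESULT ==
b | z
4 | s
8 | s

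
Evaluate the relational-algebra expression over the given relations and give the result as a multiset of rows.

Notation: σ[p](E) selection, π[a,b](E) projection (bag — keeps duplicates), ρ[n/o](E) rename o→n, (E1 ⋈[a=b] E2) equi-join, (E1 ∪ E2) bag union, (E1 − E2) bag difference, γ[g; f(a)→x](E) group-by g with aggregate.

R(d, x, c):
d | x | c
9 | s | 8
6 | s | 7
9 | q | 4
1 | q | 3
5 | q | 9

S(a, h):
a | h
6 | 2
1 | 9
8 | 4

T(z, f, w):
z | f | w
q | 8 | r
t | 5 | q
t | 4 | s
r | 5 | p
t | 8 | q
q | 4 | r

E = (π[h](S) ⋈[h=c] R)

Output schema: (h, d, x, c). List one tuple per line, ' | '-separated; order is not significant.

Stepwise |·|:
  S → 3
  π[h](S) → 3
  R → 5
  (π[h](S) ⋈[h=c] R) → 2

== RESULT ==
h | d | x | c
4 | 9 | q | 4
9 | 5 | q | 9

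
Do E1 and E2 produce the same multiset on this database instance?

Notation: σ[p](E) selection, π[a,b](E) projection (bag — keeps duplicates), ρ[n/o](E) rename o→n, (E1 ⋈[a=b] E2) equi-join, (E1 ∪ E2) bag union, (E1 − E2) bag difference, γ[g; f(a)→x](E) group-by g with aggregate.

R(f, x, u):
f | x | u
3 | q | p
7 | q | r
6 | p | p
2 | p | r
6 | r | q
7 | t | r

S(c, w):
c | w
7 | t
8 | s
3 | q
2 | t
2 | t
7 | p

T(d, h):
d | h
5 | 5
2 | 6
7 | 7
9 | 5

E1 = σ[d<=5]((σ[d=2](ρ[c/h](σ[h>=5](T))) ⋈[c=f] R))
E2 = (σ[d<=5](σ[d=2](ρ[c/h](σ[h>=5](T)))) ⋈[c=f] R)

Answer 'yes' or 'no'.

E1 row counts bottom-up:
  T → 4
  σ[h>=5](T) → 4
  ρ[c/h](σ[h>=5](T)) → 4
  σ[d=2](ρ[c/h](σ[h>=5](T))) → 1
  R → 6
  (σ[d=2](ρ[c/h](σ[h>=5](T))) ⋈[c=f] R) → 2
  σ[d<=5]((σ[d=2](ρ[c/h](σ[h>=5](T))) ⋈[c=f] R)) → 2
E2 row counts bottom-up:
  T → 4
  σ[h>=5](T) → 4
  ρ[c/h](σ[h>=5](T)) → 4
  σ[d=2](ρ[c/h](σ[h>=5](T))) → 1
  σ[d<=5](σ[d=2](ρ[c/h](σ[h>=5](T)))) → 1
  R → 6
  (σ[d<=5](σ[d=2](ρ[c/h](σ[h>=5](T)))) ⋈[c=f] R) → 2

E1 and E2 produce the same multiset:
d | c | f | x | u
2 | 6 | 6 | p | p
2 | 6 | 6 | r | q

yes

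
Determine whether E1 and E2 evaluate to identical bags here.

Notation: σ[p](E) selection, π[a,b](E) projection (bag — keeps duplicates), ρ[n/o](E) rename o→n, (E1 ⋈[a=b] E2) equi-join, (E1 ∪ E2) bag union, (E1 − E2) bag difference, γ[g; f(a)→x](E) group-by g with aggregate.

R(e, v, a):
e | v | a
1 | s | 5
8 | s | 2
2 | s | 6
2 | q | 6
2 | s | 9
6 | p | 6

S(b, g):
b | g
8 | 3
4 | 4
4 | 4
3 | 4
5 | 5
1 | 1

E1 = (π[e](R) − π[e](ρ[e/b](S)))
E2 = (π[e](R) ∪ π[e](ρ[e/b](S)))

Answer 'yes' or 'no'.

E1 row counts bottom-up:
  R → 6
  π[e](R) → 6
  S → 6
  ρ[e/b](S) → 6
  π[e](ρ[e/b](S)) → 6
  (π[e](R) − π[e](ρ[e/b](S))) → 4
E2 row counts bottom-up:
  R → 6
  π[e](R) → 6
  S → 6
  ρ[e/b](S) → 6
  π[e](ρ[e/b](S)) → 6
  (π[e](R) ∪ π[e](ρ[e/b](S))) → 12

E1 result:
e
2
2
2
6
E2 result:
e
1
1
2
2
2
3
4
4
5
6
8
8
Witness: (5,) appears 0× in E1 but 1× in E2.

no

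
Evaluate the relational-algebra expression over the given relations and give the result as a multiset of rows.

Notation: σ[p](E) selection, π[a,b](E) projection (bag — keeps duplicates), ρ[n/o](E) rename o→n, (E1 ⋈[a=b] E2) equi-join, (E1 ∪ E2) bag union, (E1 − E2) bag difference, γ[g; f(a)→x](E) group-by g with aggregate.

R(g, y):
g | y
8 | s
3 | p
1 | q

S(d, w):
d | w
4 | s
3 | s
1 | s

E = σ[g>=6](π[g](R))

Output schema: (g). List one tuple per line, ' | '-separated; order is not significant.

Row counts bottom-up:
  R → 3
  π[g](R) → 3
  σ[g>=6](π[g](R)) → 1

== RESULT ==
g
8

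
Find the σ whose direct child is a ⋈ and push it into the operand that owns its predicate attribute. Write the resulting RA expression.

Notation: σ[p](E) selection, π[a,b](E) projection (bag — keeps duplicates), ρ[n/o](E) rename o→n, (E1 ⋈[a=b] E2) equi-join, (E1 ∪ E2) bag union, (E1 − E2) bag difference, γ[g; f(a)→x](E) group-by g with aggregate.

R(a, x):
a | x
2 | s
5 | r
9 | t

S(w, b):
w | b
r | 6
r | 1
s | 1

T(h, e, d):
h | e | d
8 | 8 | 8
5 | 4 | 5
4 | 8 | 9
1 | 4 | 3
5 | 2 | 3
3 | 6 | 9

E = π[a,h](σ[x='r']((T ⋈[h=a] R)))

σ filters on x, owned by the right side.
E' = π[a,h]((T ⋈[h=a] σ[x='r'](R)))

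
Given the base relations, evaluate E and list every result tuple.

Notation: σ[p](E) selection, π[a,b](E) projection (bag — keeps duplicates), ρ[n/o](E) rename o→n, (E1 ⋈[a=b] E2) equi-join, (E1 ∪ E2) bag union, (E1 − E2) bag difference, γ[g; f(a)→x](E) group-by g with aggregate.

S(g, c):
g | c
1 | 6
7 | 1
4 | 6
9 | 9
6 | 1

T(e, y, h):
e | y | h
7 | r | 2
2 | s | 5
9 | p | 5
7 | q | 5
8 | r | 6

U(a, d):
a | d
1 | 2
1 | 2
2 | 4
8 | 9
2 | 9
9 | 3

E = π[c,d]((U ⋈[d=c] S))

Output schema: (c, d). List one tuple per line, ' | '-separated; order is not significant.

Row counts bottom-up:
  U → 6
  S → 5
  (U ⋈[d=c] S) → 2
  π[c,d]((U ⋈[d=c] S)) → 2

== RESULT ==
c | d
9 | 9
9 | 9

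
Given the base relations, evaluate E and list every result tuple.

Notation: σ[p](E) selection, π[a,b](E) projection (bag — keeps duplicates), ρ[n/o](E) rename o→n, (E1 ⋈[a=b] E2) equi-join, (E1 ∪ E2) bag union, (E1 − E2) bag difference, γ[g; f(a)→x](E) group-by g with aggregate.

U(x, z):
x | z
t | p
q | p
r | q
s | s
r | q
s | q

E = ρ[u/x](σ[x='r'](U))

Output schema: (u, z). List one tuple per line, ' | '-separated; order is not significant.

Row counts bottom-up:
  U → 6
  σ[x='r'](U) → 2
  ρ[u/x](σ[x='r'](U)) → 2

== RESULT ==
u | z
r | q
r | q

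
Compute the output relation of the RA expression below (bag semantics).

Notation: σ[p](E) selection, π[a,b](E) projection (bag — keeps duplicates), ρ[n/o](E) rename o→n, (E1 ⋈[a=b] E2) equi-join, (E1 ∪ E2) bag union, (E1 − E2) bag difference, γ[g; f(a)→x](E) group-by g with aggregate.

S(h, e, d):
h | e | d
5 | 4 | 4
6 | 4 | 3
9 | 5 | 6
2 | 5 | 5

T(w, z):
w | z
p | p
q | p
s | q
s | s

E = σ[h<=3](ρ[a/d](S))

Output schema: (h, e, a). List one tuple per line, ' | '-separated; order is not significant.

Subexpression sizes:
  S → 4
  ρ[a/d](S) → 4
  σ[h<=3](ρ[a/d](S)) → 1

== RESULT ==
h | e | a
2 | 5 | 5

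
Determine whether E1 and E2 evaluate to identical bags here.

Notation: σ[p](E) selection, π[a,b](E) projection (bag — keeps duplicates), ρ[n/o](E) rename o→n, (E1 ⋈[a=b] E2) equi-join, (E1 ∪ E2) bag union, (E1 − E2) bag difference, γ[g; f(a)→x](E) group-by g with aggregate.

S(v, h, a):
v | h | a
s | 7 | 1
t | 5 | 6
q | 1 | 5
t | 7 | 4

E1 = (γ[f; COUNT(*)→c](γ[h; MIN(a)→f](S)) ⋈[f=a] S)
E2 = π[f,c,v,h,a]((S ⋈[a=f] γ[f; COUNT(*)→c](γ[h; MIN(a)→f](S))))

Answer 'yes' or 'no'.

E1 row counts bottom-up:
  S → 4
  γ[h; MIN(a)→f](S) → 3
  γ[f; COUNT(*)→c](γ[h; MIN(a)→f](S)) → 3
  S → 4
  (γ[f; COUNT(*)→c](γ[h; MIN(a)→f](S)) ⋈[f=a] S) → 3
E2 row counts bottom-up:
  S → 4
  S → 4
  γ[h; MIN(a)→f](S) → 3
  γ[f; COUNT(*)→c](γ[h; MIN(a)→f](S)) → 3
  (S ⋈[a=f] γ[f; COUNT(*)→c](γ[h; MIN(a)→f](S))) → 3
  π[f,c,v,h,a]((S ⋈[a=f] γ[f; COUNT(*)→c](γ[h; MIN(a)→f](S)))) → 3

E1 and E2 produce the same multiset:
f | c | v | h | a
1 | 1 | s | 7 | 1
5 | 1 | q | 1 | 5
6 | 1 | t | 5 | 6

yes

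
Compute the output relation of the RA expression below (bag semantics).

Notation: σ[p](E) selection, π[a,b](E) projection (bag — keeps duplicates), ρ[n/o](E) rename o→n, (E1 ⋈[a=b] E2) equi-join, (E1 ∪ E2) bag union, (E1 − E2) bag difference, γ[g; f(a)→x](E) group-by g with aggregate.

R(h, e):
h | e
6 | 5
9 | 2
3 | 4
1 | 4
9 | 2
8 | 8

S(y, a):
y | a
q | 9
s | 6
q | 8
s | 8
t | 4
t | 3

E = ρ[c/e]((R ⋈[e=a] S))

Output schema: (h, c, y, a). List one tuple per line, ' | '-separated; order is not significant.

Row counts bottom-up:
  R → 6
  S → 6
  (R ⋈[e=a] S) → 4
  ρ[c/e]((R ⋈[e=a] S)) → 4

== RESULT ==
h | c | y | a
1 | 4 | t | 4
3 | 4 | t | 4
8 | 8 | q | 8
8 | 8 | s | 8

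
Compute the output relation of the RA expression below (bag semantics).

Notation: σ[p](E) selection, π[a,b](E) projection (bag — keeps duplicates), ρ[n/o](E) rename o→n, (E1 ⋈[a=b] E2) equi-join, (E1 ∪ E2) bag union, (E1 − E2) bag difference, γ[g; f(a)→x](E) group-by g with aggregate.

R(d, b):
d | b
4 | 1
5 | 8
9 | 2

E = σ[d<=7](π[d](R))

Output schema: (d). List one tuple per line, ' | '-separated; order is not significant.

Stepwise |·|:
  R → 3
  π[d](R) → 3
  σ[d<=7](π[d](R)) → 2

== RESULT ==
d
4
5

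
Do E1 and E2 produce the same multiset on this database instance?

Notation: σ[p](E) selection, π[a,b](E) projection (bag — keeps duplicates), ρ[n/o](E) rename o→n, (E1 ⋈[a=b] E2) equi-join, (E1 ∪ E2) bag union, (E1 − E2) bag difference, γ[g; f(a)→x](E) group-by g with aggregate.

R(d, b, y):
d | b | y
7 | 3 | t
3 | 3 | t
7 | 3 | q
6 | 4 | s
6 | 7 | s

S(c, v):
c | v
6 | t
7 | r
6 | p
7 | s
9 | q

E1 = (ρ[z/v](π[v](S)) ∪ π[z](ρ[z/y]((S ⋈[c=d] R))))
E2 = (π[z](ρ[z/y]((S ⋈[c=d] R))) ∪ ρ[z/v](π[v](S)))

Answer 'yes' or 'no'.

E1 row counts bottom-up:
  S → 5
  π[v](S) → 5
  ρ[z/v](π[v](S)) → 5
  S → 5
  R → 5
  (S ⋈[c=d] R) → 8
  ρ[z/y]((S ⋈[c=d] R)) → 8
  π[z](ρ[z/y]((S ⋈[c=d] R))) → 8
  (ρ[z/v](π[v](S)) ∪ π[z](ρ[z/y]((S ⋈[c=d] R)))) → 13
E2 row counts bottom-up:
  S → 5
  R → 5
  (S ⋈[c=d] R) → 8
  ρ[z/y]((S ⋈[c=d] R)) → 8
  π[z](ρ[z/y]((S ⋈[c=d] R))) → 8
  S → 5
  π[v](S) → 5
  ρ[z/v](π[v](S)) → 5
  (π[z](ρ[z/y]((S ⋈[c=d] R))) ∪ ρ[z/v](π[v](S))) → 13

E1 and E2 produce the same multiset:
z
p
q
q
q
r
s
s
s
s
s
t
t
t

yes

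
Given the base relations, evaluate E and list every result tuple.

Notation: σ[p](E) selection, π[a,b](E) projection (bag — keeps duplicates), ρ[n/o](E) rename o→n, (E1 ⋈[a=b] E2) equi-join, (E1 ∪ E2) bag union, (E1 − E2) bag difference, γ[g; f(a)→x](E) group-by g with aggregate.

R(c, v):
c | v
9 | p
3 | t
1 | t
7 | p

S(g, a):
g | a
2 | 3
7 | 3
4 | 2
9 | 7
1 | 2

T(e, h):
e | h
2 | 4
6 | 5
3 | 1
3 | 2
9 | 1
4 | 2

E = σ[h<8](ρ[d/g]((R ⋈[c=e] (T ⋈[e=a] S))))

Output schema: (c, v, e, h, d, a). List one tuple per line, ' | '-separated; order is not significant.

Stepwise |·|:
  R → 4
  T → 6
  S → 5
  (T ⋈[e=a] S) → 6
  (R ⋈[c=e] (T ⋈[e=a] S)) → 4
  ρ[d/g]((R ⋈[c=e] (T ⋈[e=a] S))) → 4
  σ[h<8](ρ[d/g]((R ⋈[c=e] (T ⋈[e=a] S)))) → 4

== RESULT ==
c | v | e | h | d | a
3 | t | 3 | 1 | 2 | 3
3 | t | 3 | 1 | 7 | 3
3 | t | 3 | 2 | 2 | 3
3 | t | 3 | 2 | 7 | 3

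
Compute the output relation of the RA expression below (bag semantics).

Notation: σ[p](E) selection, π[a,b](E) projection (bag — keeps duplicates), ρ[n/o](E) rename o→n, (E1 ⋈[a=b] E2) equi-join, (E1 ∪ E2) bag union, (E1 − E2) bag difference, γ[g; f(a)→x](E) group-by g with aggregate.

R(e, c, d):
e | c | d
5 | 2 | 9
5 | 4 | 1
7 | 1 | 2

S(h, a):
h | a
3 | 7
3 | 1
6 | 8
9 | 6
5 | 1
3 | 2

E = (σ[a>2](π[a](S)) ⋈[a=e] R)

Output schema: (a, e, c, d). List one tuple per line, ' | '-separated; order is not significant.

Per-node cardinality:
  S → 6
  π[a](S) → 6
  σ[a>2](π[a](S)) → 3
  R → 3
  (σ[a>2](π[a](S)) ⋈[a=e] R) → 1

== RESULT ==
a | e | c | d
7 | 7 | 1 | 2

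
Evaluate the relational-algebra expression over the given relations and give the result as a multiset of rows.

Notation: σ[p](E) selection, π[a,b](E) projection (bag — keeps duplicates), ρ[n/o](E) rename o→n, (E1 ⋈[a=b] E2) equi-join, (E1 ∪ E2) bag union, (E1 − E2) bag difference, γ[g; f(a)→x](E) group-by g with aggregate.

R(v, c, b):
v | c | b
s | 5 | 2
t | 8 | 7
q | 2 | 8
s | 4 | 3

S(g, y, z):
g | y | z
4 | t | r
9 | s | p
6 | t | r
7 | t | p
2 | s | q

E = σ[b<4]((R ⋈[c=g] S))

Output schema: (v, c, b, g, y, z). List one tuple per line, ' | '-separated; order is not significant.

Row counts bottom-up:
  R → 4
  S → 5
  (R ⋈[c=g] S) → 2
  σ[b<4]((R ⋈[c=g] S)) → 1

== RESULT ==
v | c | b | g | y | z
s | 4 | 3 | 4 | t | r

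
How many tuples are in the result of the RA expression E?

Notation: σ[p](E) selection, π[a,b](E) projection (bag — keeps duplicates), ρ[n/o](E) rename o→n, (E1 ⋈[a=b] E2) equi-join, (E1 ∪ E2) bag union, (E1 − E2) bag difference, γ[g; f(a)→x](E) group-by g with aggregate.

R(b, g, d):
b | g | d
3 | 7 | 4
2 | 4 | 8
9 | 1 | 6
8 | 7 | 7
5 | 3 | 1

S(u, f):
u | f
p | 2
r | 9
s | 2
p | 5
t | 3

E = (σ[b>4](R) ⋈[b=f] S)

Subexpression sizes:
  R → 5
  σ[b>4](R) → 3
  S → 5
  (σ[b>4](R) ⋈[b=f] S) → 2

|E| = 2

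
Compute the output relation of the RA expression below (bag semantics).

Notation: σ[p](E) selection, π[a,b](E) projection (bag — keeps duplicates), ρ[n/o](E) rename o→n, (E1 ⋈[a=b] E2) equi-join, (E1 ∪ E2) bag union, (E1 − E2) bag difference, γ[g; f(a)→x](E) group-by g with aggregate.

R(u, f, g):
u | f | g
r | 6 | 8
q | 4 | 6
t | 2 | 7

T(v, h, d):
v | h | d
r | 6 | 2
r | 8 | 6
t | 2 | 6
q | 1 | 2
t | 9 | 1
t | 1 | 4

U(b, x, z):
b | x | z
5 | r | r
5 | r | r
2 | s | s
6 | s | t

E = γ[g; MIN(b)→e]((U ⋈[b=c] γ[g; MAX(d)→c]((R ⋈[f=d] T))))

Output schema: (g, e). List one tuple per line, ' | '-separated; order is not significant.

Subexpression sizes:
  U → 4
  R → 3
  T → 6
  (R ⋈[f=d] T) → 5
  γ[g; MAX(d)→c]((R ⋈[f=d] T)) → 3
  (U ⋈[b=c] γ[g; MAX(d)→c]((R ⋈[f=d] T))) → 2
  γ[g; MIN(b)→e]((U ⋈[b=c] γ[g; MAX(d)→c]((R ⋈[f=d] T)))) → 2

== RESULT ==
g | e
7 | 2
8 | 6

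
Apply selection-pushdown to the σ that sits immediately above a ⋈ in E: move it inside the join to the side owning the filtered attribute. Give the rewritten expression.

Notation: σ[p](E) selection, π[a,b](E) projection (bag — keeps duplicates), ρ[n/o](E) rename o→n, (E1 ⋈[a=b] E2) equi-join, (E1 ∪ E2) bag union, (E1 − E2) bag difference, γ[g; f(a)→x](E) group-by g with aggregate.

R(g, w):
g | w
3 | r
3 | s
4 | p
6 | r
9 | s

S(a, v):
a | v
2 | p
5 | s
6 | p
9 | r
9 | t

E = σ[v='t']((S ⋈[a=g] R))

σ filters on v, owned by the left side.
E' = (σ[v='t'](S) ⋈[a=g] R)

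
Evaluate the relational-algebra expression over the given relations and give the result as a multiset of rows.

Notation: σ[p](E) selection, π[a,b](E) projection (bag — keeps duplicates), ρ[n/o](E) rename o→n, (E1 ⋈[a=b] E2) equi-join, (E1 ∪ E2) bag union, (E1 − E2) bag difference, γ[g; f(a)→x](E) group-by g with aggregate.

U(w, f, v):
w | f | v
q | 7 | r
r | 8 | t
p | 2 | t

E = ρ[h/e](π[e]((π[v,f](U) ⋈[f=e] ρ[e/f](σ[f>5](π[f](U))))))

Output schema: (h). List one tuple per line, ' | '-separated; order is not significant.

Stepwise |·|:
  U → 3
  π[v,f](U) → 3
  U → 3
  π[f](U) → 3
  σ[f>5](π[f](U)) → 2
  ρ[e/f](σ[f>5](π[f](U))) → 2
  (π[v,f](U) ⋈[f=e] ρ[e/f](σ[f>5](π[f](U)))) → 2
  π[e]((π[v,f](U) ⋈[f=e] ρ[e/f](σ[f>5](π[f](U))))) → 2
  ρ[h/e](π[e]((π[v,f](U) ⋈[f=e] ρ[e/f](σ[f>5](π[f](U)))))) → 2

== RESULT ==
h
7
8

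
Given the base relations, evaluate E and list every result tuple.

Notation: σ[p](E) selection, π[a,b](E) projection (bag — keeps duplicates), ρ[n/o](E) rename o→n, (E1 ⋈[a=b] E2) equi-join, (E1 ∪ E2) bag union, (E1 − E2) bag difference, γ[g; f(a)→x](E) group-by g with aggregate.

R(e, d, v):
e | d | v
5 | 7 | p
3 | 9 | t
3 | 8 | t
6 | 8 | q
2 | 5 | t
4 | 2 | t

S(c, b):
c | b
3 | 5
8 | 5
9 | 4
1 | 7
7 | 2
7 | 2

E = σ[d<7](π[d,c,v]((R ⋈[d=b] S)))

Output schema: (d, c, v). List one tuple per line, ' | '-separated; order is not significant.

Stepwise |·|:
  R → 6
  S → 6
  (R ⋈[d=b] S) → 5
  π[d,c,v]((R ⋈[d=b] S)) → 5
  σ[d<7](π[d,c,v]((R ⋈[d=b] S))) → 4

== RESULT ==
d | c | v
2 | 7 | t
2 | 7 | t
5 | 3 | t
5 | 8 | t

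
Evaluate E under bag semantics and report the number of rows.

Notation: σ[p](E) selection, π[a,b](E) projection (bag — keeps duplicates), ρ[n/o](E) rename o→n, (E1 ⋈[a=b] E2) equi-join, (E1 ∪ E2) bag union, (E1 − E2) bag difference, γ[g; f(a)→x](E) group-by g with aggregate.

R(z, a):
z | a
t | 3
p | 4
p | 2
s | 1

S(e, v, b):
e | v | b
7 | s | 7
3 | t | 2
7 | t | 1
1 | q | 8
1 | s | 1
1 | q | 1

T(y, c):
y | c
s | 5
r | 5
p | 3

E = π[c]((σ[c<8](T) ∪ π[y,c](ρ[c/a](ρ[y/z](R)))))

Stepwise |·|:
  T → 3
  σ[c<8](T) → 3
  R → 4
  ρ[y/z](R) → 4
  ρ[c/a](ρ[y/z](R)) → 4
  π[y,c](ρ[c/a](ρ[y/z](R))) → 4
  (σ[c<8](T) ∪ π[y,c](ρ[c/a](ρ[y/z](R)))) → 7
  π[c]((σ[c<8](T) ∪ π[y,c](ρ[c/a](ρ[y/z](R))))) → 7

|E| = 7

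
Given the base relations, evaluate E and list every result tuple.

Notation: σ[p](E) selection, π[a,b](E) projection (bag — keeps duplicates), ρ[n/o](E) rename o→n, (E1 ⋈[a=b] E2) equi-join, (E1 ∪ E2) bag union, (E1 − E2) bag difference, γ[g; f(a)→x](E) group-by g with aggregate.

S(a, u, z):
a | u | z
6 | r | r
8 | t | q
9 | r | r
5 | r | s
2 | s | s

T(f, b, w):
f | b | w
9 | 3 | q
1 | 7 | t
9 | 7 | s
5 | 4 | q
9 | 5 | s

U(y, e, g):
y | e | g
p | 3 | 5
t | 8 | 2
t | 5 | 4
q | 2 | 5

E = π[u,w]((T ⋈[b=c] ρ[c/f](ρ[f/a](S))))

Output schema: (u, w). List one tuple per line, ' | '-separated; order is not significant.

Subexpression sizes:
  T → 5
  S → 5
  ρ[f/a](S) → 5
  ρ[c/f](ρ[f/a](S)) → 5
  (T ⋈[b=c] ρ[c/f](ρ[f/a](S))) → 1
  π[u,w]((T ⋈[b=c] ρ[c/f](ρ[f/a](S)))) → 1

== RESULT ==
u | w
r | s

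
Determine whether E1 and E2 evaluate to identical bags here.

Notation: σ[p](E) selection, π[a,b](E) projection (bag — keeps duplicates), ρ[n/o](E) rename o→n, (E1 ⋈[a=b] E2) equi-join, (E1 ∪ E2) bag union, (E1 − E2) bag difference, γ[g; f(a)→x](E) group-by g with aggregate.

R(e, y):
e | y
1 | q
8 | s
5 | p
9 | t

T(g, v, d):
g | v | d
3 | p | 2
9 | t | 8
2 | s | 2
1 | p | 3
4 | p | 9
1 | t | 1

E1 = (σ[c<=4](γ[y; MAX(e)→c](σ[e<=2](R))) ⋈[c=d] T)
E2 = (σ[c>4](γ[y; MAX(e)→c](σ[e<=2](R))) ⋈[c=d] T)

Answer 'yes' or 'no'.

E1 per-node cardinality:
  R → 4
  σ[e<=2](R) → 1
  γ[y; MAX(e)→c](σ[e<=2](R)) → 1
  σ[c<=4](γ[y; MAX(e)→c](σ[e<=2](R))) → 1
  T → 6
  (σ[c<=4](γ[y; MAX(e)→c](σ[e<=2](R))) ⋈[c=d] T) → 1
E2 per-node cardinality:
  R → 4
  σ[e<=2](R) → 1
  γ[y; MAX(e)→c](σ[e<=2](R)) → 1
  σ[c>4](γ[y; MAX(e)→c](σ[e<=2](R))) → 0
  T → 6
  (σ[c>4](γ[y; MAX(e)→c](σ[e<=2](R))) ⋈[c=d] T) → 0

E1 result:
y | c | g | v | d
q | 1 | 1 | t | 1
E2 result:
y | c | g | v | d
(0 rows)
Witness: ('q', 1, 1, 't', 1) appears 1× in E1 but 0× in E2.

no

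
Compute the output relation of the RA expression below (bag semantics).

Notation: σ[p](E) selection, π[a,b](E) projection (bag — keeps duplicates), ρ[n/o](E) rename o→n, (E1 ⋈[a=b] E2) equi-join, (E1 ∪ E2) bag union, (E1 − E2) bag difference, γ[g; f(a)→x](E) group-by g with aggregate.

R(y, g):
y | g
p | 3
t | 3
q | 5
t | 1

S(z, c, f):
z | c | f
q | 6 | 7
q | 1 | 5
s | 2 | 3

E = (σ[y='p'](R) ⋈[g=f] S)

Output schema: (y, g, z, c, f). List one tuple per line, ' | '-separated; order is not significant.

Per-node cardinality:
  R → 4
  σ[y='p'](R) → 1
  S → 3
  (σ[y='p'](R) ⋈[g=f] S) → 1

== RESULT ==
y | g | z | c | f
p | 3 | s | 2 | 3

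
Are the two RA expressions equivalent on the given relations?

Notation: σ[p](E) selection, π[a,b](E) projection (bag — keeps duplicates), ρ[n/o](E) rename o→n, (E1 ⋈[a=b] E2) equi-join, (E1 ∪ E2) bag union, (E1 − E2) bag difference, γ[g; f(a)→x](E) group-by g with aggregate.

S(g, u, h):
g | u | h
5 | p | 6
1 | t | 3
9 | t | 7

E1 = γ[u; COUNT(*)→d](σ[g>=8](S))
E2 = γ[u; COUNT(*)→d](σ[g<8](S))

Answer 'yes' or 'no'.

E1 per-node cardinality:
  S → 3
  σ[g>=8](S) → 1
  γ[u; COUNT(*)→d](σ[g>=8](S)) → 1
E2 per-node cardinality:
  S → 3
  σ[g<8](S) → 2
  γ[u; COUNT(*)→d](σ[g<8](S)) → 2

E1 result:
u | d
t | 1
E2 result:
u | d
p | 1
t | 1
Witness: ('p', 1) appears 0× in E1 but 1× in E2.

no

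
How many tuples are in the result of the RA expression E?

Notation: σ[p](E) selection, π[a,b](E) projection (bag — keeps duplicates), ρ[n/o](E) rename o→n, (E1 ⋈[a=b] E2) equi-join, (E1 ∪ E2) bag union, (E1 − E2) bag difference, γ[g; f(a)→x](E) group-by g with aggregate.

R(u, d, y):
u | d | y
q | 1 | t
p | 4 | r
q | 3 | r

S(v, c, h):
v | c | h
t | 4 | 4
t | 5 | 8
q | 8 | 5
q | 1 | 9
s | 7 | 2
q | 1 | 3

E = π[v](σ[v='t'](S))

Per-node cardinality:
  S → 6
  σ[v='t'](S) → 2
  π[v](σ[v='t'](S)) → 2

|E| = 2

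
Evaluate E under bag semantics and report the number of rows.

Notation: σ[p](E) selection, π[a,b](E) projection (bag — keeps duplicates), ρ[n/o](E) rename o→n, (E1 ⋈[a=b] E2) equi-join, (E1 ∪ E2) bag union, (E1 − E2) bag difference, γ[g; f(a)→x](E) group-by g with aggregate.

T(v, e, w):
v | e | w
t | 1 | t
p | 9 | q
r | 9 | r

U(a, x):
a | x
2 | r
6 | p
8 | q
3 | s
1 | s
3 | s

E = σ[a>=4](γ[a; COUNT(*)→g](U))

Subexpression sizes:
  U → 6
  γ[a; COUNT(*)→g](U) → 5
  σ[a>=4](γ[a; COUNT(*)→g](U)) → 2

|E| = 2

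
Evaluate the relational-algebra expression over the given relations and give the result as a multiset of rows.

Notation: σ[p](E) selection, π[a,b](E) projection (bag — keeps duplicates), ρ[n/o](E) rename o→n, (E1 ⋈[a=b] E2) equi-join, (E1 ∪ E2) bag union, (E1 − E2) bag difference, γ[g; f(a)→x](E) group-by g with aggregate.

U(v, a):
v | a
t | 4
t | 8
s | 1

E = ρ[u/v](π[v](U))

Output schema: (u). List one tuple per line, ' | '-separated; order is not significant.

Subexpression sizes:
  U → 3
  π[v](U) → 3
  ρ[u/v](π[v](U)) → 3

== RESULT ==
u
s
t
t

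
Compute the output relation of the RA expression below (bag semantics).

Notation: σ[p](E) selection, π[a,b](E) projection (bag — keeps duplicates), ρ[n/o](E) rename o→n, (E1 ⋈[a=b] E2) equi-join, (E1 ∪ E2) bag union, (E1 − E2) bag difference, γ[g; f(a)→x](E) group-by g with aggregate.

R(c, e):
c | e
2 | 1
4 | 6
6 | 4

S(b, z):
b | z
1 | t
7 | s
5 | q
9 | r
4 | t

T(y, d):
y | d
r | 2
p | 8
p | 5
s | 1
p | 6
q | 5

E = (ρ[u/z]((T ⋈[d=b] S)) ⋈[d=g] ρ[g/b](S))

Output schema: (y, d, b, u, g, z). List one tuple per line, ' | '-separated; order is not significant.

Subexpression sizes:
  T → 6
  S → 5
  (T ⋈[d=b] S) → 3
  ρ[u/z]((T ⋈[d=b] S)) → 3
  S → 5
  ρ[g/b](S) → 5
  (ρ[u/z]((T ⋈[d=b] S)) ⋈[d=g] ρ[g/b](S)) → 3

== RESULT ==
y | d | b | u | g | z
p | 5 | 5 | q | 5 | q
q | 5 | 5 | q | 5 | q
s | 1 | 1 | t | 1 | t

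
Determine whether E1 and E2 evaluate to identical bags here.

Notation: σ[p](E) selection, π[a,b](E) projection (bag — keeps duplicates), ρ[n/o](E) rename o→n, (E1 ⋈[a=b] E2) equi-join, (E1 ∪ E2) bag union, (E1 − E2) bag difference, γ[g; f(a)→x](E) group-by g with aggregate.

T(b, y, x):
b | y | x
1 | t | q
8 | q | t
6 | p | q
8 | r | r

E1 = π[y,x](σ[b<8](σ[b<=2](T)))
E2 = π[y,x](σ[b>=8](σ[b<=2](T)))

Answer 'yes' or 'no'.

E1 row counts bottom-up:
  T → 4
  σ[b<=2](T) → 1
  σ[b<8](σ[b<=2](T)) → 1
  π[y,x](σ[b<8](σ[b<=2](T))) → 1
E2 row counts bottom-up:
  T → 4
  σ[b<=2](T) → 1
  σ[b>=8](σ[b<=2](T)) → 0
  π[y,x](σ[b>=8](σ[b<=2](T))) → 0

E1 result:
y | x
t | q
E2 result:
y | x
(0 rows)
Witness: ('t', 'q') appears 1× in E1 but 0× in E2.

no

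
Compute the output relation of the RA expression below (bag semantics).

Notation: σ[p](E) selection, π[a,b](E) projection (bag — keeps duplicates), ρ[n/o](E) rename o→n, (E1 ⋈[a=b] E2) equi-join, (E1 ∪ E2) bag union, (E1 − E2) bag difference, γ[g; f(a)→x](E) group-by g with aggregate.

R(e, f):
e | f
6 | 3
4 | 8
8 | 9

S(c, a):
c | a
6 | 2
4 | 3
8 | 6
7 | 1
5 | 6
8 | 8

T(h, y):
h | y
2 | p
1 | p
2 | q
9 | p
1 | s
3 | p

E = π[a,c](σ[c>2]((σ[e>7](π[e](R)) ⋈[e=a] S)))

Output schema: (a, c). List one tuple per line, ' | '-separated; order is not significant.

Subexpression sizes:
  R → 3
  π[e](R) → 3
  σ[e>7](π[e](R)) → 1
  S → 6
  (σ[e>7](π[e](R)) ⋈[e=a] S) → 1
  σ[c>2]((σ[e>7](π[e](R)) ⋈[e=a] S)) → 1
  π[a,c](σ[c>2]((σ[e>7](π[e](R)) ⋈[e=a] S))) → 1

== RESULT ==
a | c
8 | 8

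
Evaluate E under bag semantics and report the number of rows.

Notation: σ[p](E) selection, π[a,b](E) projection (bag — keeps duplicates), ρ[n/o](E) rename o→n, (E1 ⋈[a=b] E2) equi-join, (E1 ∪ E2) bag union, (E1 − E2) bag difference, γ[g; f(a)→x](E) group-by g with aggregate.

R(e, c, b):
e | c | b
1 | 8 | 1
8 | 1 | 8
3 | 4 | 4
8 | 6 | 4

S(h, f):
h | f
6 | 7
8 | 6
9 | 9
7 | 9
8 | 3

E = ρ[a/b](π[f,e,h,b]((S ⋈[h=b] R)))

Row counts bottom-up:
  S → 5
  R → 4
  (S ⋈[h=b] R) → 2
  π[f,e,h,b]((S ⋈[h=b] R)) → 2
  ρ[a/b](π[f,e,h,b]((S ⋈[h=b] R))) → 2

|E| = 2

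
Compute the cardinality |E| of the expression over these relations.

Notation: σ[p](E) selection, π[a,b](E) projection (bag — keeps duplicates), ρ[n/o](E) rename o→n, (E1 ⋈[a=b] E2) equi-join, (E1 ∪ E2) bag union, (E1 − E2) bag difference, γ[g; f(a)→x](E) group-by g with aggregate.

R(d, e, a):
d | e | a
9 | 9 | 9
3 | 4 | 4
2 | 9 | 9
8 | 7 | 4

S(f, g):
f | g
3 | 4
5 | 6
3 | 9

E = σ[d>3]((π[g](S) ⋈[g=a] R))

Per-node cardinality:
  S → 3
  π[g](S) → 3
  R → 4
  (π[g](S) ⋈[g=a] R) → 4
  σ[d>3]((π[g](S) ⋈[g=a] R)) → 2

|E| = 2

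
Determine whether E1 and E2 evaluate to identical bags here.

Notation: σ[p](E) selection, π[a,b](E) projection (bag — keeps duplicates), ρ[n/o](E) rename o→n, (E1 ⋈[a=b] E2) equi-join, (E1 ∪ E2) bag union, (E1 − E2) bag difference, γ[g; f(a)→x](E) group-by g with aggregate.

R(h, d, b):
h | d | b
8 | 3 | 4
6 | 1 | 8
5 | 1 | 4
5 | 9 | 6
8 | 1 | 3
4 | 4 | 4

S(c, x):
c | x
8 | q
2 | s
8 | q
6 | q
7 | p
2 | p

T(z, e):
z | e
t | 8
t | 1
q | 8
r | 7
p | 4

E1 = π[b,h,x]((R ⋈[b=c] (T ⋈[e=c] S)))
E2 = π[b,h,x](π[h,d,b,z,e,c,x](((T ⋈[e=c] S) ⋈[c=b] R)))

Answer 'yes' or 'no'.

E1 subexpression sizes:
  R → 6
  T → 5
  S → 6
  (T ⋈[e=c] S) → 5
  (R ⋈[b=c] (T ⋈[e=c] S)) → 4
  π[b,h,x]((R ⋈[b=c] (T ⋈[e=c] S))) → 4
E2 subexpression sizes:
  T → 5
  S → 6
  (T ⋈[e=c] S) → 5
  R → 6
  ((T ⋈[e=c] S) ⋈[c=b] R) → 4
  π[h,d,b,z,e,c,x](((T ⋈[e=c] S) ⋈[c=b] R)) → 4
  π[b,h,x](π[h,d,b,z,e,c,x](((T ⋈[e=c] S) ⋈[c=b] R))) → 4

E1 and E2 produce the same multiset:
b | h | x
8 | 6 | q
8 | 6 | q
8 | 6 | q
8 | 6 | q

yes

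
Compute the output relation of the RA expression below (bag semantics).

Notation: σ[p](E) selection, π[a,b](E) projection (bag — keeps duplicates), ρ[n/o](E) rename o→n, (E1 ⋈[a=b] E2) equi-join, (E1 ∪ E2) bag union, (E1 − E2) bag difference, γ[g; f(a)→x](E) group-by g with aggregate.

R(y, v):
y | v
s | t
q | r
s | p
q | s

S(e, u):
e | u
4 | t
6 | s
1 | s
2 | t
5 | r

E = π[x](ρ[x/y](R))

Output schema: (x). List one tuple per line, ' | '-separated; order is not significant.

Per-node cardinality:
  R → 4
  ρ[x/y](R) → 4
  π[x](ρ[x/y](R)) → 4

== RESULT ==
x
q
q
s
s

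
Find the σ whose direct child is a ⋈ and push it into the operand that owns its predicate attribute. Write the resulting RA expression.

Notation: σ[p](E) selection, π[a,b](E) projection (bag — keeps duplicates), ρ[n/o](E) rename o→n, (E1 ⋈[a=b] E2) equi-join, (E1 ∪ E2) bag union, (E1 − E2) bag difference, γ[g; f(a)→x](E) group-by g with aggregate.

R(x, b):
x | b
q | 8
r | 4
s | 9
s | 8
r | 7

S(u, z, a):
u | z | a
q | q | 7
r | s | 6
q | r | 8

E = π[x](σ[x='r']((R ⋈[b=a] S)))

σ filters on x, owned by the left side.
E' = π[x]((σ[x='r'](R) ⋈[b=a] S))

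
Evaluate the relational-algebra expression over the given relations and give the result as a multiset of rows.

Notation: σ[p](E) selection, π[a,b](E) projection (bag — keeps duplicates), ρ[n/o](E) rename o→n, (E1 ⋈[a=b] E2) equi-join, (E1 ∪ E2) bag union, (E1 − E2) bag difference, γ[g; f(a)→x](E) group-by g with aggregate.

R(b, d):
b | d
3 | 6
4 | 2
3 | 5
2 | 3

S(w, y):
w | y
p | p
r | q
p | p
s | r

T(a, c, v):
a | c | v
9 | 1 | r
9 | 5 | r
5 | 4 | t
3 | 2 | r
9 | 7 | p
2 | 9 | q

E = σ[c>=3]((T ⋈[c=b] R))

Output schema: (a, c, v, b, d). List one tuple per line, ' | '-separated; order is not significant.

Subexpression sizes:
  T → 6
  R → 4
  (T ⋈[c=b] R) → 2
  σ[c>=3]((T ⋈[c=b] R)) → 1

== RESULT ==
a | c | v | b | d
5 | 4 | t | 4 | 2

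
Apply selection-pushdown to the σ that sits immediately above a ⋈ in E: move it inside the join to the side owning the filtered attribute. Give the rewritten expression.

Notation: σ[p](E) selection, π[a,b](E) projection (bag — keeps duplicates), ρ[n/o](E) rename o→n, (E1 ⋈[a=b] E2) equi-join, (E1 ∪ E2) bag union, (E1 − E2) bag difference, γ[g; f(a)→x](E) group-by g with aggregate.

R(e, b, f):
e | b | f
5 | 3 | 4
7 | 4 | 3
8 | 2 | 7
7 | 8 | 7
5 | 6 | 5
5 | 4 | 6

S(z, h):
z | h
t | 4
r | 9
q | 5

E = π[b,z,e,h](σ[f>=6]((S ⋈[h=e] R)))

σ filters on f, owned by the right side.
E' = π[b,z,e,h]((S ⋈[h=e] σ[f>=6](R)))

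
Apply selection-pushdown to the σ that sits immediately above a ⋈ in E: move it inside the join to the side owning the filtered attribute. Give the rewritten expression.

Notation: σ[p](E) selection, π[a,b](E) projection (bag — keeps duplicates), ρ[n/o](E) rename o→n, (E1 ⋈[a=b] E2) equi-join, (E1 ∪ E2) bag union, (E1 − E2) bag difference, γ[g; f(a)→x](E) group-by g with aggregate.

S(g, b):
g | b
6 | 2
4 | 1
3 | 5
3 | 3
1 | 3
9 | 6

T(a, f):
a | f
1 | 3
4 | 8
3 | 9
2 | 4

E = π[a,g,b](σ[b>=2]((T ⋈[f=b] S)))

σ filters on b, owned by the right side.
E' = π[a,g,b]((T ⋈[f=b] σ[b>=2](S)))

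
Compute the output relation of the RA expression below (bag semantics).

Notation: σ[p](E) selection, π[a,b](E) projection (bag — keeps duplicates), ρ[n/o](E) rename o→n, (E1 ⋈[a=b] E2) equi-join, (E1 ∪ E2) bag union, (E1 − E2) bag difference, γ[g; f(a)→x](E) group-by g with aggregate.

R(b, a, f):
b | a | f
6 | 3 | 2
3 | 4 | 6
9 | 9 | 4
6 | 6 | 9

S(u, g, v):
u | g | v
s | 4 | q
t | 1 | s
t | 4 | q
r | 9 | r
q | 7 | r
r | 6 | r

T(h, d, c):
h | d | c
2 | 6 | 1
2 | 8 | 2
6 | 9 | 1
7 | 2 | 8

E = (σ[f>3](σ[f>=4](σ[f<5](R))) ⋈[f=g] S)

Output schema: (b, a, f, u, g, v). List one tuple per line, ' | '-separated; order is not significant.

Row counts bottom-up:
  R → 4
  σ[f<5](R) → 2
  σ[f>=4](σ[f<5](R)) → 1
  σ[f>3](σ[f>=4](σ[f<5](R))) → 1
  S → 6
  (σ[f>3](σ[f>=4](σ[f<5](R))) ⋈[f=g] S) → 2

== RESULT ==
b | a | f | u | g | v
9 | 9 | 4 | s | 4 | q
9 | 9 | 4 | t | 4 | q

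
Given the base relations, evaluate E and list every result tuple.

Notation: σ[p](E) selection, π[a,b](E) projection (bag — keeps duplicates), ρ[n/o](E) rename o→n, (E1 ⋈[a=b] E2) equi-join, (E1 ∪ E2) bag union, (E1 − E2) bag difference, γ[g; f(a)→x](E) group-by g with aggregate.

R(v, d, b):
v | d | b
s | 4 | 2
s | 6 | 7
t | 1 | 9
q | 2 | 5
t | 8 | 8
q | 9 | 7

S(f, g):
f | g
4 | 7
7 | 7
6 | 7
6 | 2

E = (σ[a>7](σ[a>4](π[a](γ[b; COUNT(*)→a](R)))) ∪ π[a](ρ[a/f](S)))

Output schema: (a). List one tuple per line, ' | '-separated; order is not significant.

Stepwise |·|:
  R → 6
  γ[b; COUNT(*)→a](R) → 5
  π[a](γ[b; COUNT(*)→a](R)) → 5
  σ[a>4](π[a](γ[b; COUNT(*)→a](R))) → 0
  σ[a>7](σ[a>4](π[a](γ[b; COUNT(*)→a](R)))) → 0
  S → 4
  ρ[a/f](S) → 4
  π[a](ρ[a/f](S)) → 4
  (σ[a>7](σ[a>4](π[a](γ[b; COUNT(*)→a](R)))) ∪ π[a](ρ[a/f](S))) → 4

== RESULT ==
a
4
6
6
7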